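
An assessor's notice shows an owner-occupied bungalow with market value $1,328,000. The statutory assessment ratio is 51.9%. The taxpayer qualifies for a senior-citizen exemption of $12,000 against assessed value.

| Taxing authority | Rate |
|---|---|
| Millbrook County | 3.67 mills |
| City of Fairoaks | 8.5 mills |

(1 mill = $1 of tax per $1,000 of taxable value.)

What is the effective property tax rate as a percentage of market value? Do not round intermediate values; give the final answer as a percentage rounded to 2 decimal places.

0.62%

Assessed value = $1,328,000 × 0.519 = $689,232
Taxable value = $689,232 − $12,000 = $677,232
Millbrook County: $677,232 × 0.00367 = $2,485.44144
City of Fairoaks: $677,232 × 0.0085 = $5,756.472
Total tax = $8,241.91344
Effective rate = $8,241.91344 ÷ $1,328,000 = 0.62% of market value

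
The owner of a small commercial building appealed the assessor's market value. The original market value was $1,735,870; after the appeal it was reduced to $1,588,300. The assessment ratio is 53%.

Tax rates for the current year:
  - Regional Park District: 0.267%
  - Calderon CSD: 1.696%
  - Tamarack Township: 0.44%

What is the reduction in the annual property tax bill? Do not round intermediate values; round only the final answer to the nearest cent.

Old assessed value = $1,735,870 × 0.53 = $920,011.1
New assessed value = $1,588,300 × 0.53 = $841,799
Combined rate = 0.00267 + 0.01696 + 0.0044 = 0.02403
Old tax = $920,011.1 × 0.02403 = $22,107.866733
New tax = $841,799 × 0.02403 = $20,228.42997
Reduction = $22,107.866733 − $20,228.42997 = $1,879.436763

$1,879.44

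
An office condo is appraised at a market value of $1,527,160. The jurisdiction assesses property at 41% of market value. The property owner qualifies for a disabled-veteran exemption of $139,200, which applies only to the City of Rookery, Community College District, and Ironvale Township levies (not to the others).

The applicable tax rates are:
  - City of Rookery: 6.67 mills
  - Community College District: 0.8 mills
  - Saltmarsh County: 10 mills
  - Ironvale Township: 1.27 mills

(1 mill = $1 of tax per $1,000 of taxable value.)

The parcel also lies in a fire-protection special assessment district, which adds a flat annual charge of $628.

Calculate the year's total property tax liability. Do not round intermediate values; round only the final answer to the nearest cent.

Assessed value = $1,527,160 × 0.41 = $626,135.6
City of Rookery: ($626,135.6 − $139,200) × 0.00667 = $486,935.6 × 0.00667 = $3,247.860452
Community College District: ($626,135.6 − $139,200) × 0.0008 = $486,935.6 × 0.0008 = $389.54848
Saltmarsh County: $626,135.6 × 0.01 = $6,261.356
Ironvale Township: ($626,135.6 − $139,200) × 0.00127 = $486,935.6 × 0.00127 = $618.408212
Levies subtotal = $10,517.173144
Total = $10,517.173144 + $628 = $11,145.173144

$11,145.17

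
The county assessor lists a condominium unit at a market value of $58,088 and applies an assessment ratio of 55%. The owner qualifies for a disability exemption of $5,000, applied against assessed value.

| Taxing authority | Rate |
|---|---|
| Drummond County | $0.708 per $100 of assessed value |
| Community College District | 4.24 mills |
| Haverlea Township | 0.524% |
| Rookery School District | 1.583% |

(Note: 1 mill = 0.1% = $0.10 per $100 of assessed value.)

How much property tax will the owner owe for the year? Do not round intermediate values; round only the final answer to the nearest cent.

$872.86

Assessed value = $58,088 × 0.55 = $31,948.4
Taxable value = $31,948.4 − $5,000 = $26,948.4
Drummond County: $26,948.4 × 0.00708 = $190.794672
Community College District: $26,948.4 × 0.00424 = $114.261216
Haverlea Township: $26,948.4 × 0.00524 = $141.209616
Rookery School District: $26,948.4 × 0.01583 = $426.593172
Total = $872.858676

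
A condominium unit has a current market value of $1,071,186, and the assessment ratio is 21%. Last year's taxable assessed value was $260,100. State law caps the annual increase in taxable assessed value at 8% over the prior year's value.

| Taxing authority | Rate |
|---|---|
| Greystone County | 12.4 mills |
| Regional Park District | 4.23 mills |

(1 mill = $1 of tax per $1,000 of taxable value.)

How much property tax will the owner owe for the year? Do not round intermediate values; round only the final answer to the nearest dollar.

Uncapped assessed value = $1,071,186 × 0.21 = $224,949.06
Cap limit = $260,100 × 1.08 = $280,908
Taxable assessed value = min($224,949.06, $280,908) = $224,949.06 (cap does not bind)
Greystone County: $224,949.06 × 0.0124 = $2,789.368344
Regional Park District: $224,949.06 × 0.00423 = $951.5345238
Total = $3,740.9028678

$3,741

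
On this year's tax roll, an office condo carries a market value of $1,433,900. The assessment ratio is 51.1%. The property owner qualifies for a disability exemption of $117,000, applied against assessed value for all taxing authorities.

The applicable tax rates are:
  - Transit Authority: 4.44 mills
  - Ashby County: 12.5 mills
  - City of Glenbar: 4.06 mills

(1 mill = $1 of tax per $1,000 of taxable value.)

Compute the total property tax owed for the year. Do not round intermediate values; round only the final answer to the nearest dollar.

$12,930

Assessed value = $1,433,900 × 0.511 = $732,722.9
Taxable value = $732,722.9 − $117,000 = $615,722.9
Transit Authority: $615,722.9 × 0.00444 = $2,733.809676
Ashby County: $615,722.9 × 0.0125 = $7,696.53625
City of Glenbar: $615,722.9 × 0.00406 = $2,499.834974
Total = $2,733.809676 + $7,696.53625 + $2,499.834974 = $12,930.1809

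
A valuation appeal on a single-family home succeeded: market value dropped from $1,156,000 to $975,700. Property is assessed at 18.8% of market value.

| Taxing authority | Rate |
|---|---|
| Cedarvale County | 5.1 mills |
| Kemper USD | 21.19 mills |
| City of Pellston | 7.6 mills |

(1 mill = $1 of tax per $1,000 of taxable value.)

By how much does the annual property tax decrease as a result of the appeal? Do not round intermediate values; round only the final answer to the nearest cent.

$1,148.75

Old assessed value = $1,156,000 × 0.188 = $217,328
New assessed value = $975,700 × 0.188 = $183,431.6
Combined rate = 0.0051 + 0.02119 + 0.0076 = 0.03389
Old tax = $217,328 × 0.03389 = $7,365.24592
New tax = $183,431.6 × 0.03389 = $6,216.496924
Reduction = $7,365.24592 − $6,216.496924 = $1,148.748996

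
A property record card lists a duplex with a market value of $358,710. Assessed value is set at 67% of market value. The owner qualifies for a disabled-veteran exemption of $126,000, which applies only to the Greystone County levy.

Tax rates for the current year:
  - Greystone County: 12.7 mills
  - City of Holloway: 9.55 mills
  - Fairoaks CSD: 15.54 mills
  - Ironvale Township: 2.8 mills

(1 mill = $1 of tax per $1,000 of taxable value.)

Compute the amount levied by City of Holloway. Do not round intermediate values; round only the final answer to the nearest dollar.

$2,295

Assessed value = $358,710 × 0.67 = $240,335.7
City of Holloway taxable value = $240,335.7 (exemption does not apply)
City of Holloway levy = $240,335.7 × 0.00955 = $2,295.205935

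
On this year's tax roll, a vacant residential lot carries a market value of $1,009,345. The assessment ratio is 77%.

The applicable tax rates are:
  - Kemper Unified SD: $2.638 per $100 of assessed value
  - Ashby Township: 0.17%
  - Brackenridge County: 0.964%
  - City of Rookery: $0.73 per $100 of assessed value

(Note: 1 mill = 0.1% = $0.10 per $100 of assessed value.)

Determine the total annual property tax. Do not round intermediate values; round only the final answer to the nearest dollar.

$34,989

Assessed value = $1,009,345 × 0.77 = $777,195.65
Kemper Unified SD: $777,195.65 × 0.02638 = $20,502.421247
Ashby Township: $777,195.65 × 0.0017 = $1,321.232605
Brackenridge County: $777,195.65 × 0.00964 = $7,492.166066
City of Rookery: $777,195.65 × 0.0073 = $5,673.528245
Total = $34,989.348163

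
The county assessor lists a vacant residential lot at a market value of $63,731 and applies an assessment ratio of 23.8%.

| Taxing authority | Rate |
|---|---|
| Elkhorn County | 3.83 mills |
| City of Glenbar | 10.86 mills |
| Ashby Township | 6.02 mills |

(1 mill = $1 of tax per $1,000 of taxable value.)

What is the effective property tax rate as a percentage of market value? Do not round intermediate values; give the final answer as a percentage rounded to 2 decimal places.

Assessed value = $63,731 × 0.238 = $15,167.978
Elkhorn County: $15,167.978 × 0.00383 = $58.09335574
City of Glenbar: $15,167.978 × 0.01086 = $164.72424108
Ashby Township: $15,167.978 × 0.00602 = $91.31122756
Total tax = $314.12882438
Effective rate = $314.12882438 ÷ $63,731 = 0.49% of market value

0.49%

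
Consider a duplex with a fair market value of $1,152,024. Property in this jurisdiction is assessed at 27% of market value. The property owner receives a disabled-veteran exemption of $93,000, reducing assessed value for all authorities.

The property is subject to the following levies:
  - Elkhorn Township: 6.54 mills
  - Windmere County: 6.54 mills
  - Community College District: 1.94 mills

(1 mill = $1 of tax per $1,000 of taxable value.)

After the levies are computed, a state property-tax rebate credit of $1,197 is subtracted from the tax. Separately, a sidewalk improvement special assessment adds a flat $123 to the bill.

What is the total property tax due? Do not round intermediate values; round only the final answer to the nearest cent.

Assessed value = $1,152,024 × 0.27 = $311,046.48
Taxable value = $311,046.48 − $93,000 = $218,046.48
Elkhorn Township: $218,046.48 × 0.00654 = $1,426.0239792
Windmere County: $218,046.48 × 0.00654 = $1,426.0239792
Community College District: $218,046.48 × 0.00194 = $423.0101712
Levies subtotal = $3,275.0581296
After credit = $3,275.0581296 − $1,197 = $2,078.0581296
Total = $2,078.0581296 + $123 = $2,201.0581296

$2,201.06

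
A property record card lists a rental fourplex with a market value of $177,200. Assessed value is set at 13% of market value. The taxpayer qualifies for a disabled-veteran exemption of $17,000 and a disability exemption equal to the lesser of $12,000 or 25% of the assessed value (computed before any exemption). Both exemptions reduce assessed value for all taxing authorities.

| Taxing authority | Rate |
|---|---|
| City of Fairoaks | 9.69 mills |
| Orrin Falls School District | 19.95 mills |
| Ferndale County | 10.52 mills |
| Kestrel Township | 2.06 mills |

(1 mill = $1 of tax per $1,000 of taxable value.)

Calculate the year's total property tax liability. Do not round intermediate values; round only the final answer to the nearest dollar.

$12

Assessed value = $177,200 × 0.13 = $23,036
Disability exemption = min($12,000, 25% × $23,036) = min($12,000, $5,759) = $5,759 (percentage binds)
Taxable value = $23,036 − $17,000 − $5,759 = $277
City of Fairoaks: $277 × 0.00969 = $2.68413
Orrin Falls School District: $277 × 0.01995 = $5.52615
Ferndale County: $277 × 0.01052 = $2.91404
Kestrel Township: $277 × 0.00206 = $0.57062
Total = $11.69494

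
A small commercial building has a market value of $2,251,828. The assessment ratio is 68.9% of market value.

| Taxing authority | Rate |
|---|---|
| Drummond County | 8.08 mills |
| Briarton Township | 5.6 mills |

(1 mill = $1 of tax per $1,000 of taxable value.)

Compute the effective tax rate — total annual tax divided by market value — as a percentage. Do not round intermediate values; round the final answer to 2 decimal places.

0.94%

Assessed value = $2,251,828 × 0.689 = $1,551,509.492
Drummond County: $1,551,509.492 × 0.00808 = $12,536.19669536
Briarton Township: $1,551,509.492 × 0.0056 = $8,688.4531552
Total tax = $21,224.64985056
Effective rate = $21,224.64985056 ÷ $2,251,828 = 0.94% of market value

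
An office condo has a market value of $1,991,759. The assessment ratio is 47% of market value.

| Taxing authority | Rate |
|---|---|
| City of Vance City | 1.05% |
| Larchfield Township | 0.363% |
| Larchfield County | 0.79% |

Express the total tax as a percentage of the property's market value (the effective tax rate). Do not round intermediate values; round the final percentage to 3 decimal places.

Assessed value = $1,991,759 × 0.47 = $936,126.73
City of Vance City: $936,126.73 × 0.0105 = $9,829.330665
Larchfield Township: $936,126.73 × 0.00363 = $3,398.1400299
Larchfield County: $936,126.73 × 0.0079 = $7,395.401167
Total tax = $20,622.8718619
Effective rate = $20,622.8718619 ÷ $1,991,759 = 1.035% of market value

1.035%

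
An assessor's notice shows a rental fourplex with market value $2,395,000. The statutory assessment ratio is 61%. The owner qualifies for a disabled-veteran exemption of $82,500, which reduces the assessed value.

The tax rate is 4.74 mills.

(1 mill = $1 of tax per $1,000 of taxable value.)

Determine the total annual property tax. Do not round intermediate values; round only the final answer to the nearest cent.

$6,533.85

Assessed value = $2,395,000 × 0.61 = $1,460,950
Taxable value = $1,460,950 − $82,500 = $1,378,450
Tax = $1,378,450 × 0.00474 = $6,533.853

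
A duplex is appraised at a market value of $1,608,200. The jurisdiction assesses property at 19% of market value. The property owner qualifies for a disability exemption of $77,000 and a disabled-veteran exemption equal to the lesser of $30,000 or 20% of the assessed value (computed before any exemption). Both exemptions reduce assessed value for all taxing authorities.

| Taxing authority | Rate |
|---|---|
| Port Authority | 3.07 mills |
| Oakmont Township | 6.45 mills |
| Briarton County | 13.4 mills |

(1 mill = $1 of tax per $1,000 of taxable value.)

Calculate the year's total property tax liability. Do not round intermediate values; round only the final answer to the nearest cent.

Assessed value = $1,608,200 × 0.19 = $305,558
Disabled-veteran exemption = min($30,000, 20% × $305,558) = min($30,000, $61,111.6) = $30,000 (dollar cap binds)
Taxable value = $305,558 − $77,000 − $30,000 = $198,558
Port Authority: $198,558 × 0.00307 = $609.57306
Oakmont Township: $198,558 × 0.00645 = $1,280.6991
Briarton County: $198,558 × 0.0134 = $2,660.6772
Total = $4,550.94936

$4,550.95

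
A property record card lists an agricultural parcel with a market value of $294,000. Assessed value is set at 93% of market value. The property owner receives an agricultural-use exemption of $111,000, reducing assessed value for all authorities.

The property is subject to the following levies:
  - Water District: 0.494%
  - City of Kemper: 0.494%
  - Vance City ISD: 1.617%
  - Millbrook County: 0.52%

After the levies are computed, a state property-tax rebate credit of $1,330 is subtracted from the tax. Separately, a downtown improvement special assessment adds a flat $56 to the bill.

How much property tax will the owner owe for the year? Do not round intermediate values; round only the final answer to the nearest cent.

$3,801.63

Assessed value = $294,000 × 0.93 = $273,420
Taxable value = $273,420 − $111,000 = $162,420
Water District: $162,420 × 0.00494 = $802.3548
City of Kemper: $162,420 × 0.00494 = $802.3548
Vance City ISD: $162,420 × 0.01617 = $2,626.3314
Millbrook County: $162,420 × 0.0052 = $844.584
Levies subtotal = $5,075.625
After credit = $5,075.625 − $1,330 = $3,745.625
Total = $3,745.625 + $56 = $3,801.625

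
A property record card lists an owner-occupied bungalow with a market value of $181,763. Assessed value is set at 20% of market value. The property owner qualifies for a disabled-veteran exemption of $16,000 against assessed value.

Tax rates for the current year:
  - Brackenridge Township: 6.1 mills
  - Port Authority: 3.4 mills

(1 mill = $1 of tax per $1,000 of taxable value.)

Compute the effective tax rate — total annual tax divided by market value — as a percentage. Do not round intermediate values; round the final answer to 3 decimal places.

Assessed value = $181,763 × 0.2 = $36,352.6
Taxable value = $36,352.6 − $16,000 = $20,352.6
Brackenridge Township: $20,352.6 × 0.0061 = $124.15086
Port Authority: $20,352.6 × 0.0034 = $69.19884
Total tax = $193.3497
Effective rate = $193.3497 ÷ $181,763 = 0.106% of market value

0.106%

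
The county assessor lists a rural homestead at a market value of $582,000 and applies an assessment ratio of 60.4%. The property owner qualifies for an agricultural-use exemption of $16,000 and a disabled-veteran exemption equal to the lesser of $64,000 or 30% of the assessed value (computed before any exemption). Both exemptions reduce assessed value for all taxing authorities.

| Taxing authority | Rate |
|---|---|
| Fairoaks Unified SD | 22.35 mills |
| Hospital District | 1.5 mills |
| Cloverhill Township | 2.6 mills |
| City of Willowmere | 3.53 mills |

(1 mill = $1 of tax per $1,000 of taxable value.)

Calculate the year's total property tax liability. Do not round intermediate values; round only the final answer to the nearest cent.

$8,140.41

Assessed value = $582,000 × 0.604 = $351,528
Disabled-veteran exemption = min($64,000, 30% × $351,528) = min($64,000, $105,458.4) = $64,000 (dollar cap binds)
Taxable value = $351,528 − $16,000 − $64,000 = $271,528
Fairoaks Unified SD: $271,528 × 0.02235 = $6,068.6508
Hospital District: $271,528 × 0.0015 = $407.292
Cloverhill Township: $271,528 × 0.0026 = $705.9728
City of Willowmere: $271,528 × 0.00353 = $958.49384
Total = $8,140.40944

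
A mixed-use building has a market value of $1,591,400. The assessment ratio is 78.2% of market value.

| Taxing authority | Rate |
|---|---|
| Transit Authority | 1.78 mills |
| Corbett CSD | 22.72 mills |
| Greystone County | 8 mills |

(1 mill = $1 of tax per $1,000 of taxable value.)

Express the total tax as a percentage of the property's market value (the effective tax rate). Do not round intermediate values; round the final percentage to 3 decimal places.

Assessed value = $1,591,400 × 0.782 = $1,244,474.8
Transit Authority: $1,244,474.8 × 0.00178 = $2,215.165144
Corbett CSD: $1,244,474.8 × 0.02272 = $28,274.467456
Greystone County: $1,244,474.8 × 0.008 = $9,955.7984
Total tax = $40,445.431
Effective rate = $40,445.431 ÷ $1,591,400 = 2.542% of market value

2.542%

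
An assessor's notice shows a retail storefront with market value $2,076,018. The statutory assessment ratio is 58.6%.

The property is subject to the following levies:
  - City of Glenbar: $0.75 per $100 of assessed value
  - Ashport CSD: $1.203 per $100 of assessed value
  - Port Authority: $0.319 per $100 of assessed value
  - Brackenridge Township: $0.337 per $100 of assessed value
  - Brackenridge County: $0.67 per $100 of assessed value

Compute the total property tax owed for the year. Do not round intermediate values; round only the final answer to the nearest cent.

$39,890.56

Assessed value = $2,076,018 × 0.586 = $1,216,546.548
City of Glenbar: $1,216,546.548 × 0.0075 = $9,124.09911
Ashport CSD: $1,216,546.548 × 0.01203 = $14,635.05497244
Port Authority: $1,216,546.548 × 0.00319 = $3,880.78348812
Brackenridge Township: $1,216,546.548 × 0.00337 = $4,099.76186676
Brackenridge County: $1,216,546.548 × 0.0067 = $8,150.8618716
Total = $9,124.09911 + $14,635.05497244 + $3,880.78348812 + $4,099.76186676 + $8,150.8618716 = $39,890.56130892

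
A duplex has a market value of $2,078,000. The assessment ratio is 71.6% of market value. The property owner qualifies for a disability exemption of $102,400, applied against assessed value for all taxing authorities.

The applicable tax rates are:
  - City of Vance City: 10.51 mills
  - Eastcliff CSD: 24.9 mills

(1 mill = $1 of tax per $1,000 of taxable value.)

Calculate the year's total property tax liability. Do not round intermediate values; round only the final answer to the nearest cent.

$49,058.71

Assessed value = $2,078,000 × 0.716 = $1,487,848
Taxable value = $1,487,848 − $102,400 = $1,385,448
City of Vance City: $1,385,448 × 0.01051 = $14,561.05848
Eastcliff CSD: $1,385,448 × 0.0249 = $34,497.6552
Total = $14,561.05848 + $34,497.6552 = $49,058.71368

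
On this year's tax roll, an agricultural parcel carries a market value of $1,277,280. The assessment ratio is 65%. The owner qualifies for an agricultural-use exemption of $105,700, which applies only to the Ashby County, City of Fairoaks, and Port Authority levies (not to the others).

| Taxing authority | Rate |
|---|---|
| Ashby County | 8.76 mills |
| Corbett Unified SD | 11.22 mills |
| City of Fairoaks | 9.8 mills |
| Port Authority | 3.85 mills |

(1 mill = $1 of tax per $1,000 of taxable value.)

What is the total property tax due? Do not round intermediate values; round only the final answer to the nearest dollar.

$25,552

Assessed value = $1,277,280 × 0.65 = $830,232
Ashby County: ($830,232 − $105,700) × 0.00876 = $724,532 × 0.00876 = $6,346.90032
Corbett Unified SD: $830,232 × 0.01122 = $9,315.20304
City of Fairoaks: ($830,232 − $105,700) × 0.0098 = $724,532 × 0.0098 = $7,100.4136
Port Authority: ($830,232 − $105,700) × 0.00385 = $724,532 × 0.00385 = $2,789.4482
Total = $25,551.96516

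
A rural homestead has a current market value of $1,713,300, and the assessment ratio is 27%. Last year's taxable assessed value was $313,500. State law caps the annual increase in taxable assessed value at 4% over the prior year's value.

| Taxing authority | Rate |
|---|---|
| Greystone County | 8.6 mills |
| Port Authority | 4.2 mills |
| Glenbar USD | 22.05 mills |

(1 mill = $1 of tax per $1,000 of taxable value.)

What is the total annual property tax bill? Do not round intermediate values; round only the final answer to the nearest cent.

Uncapped assessed value = $1,713,300 × 0.27 = $462,591
Cap limit = $313,500 × 1.04 = $326,040
Taxable assessed value = min($462,591, $326,040) = $326,040 (cap binds)
Greystone County: $326,040 × 0.0086 = $2,803.944
Port Authority: $326,040 × 0.0042 = $1,369.368
Glenbar USD: $326,040 × 0.02205 = $7,189.182
Total = $11,362.494

$11,362.49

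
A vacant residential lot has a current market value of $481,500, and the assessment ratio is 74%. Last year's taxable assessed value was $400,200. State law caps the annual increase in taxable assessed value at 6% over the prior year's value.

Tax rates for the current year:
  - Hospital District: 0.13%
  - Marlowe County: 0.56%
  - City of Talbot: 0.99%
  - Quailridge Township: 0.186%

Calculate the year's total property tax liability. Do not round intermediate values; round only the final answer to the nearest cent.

$6,648.74

Uncapped assessed value = $481,500 × 0.74 = $356,310
Cap limit = $400,200 × 1.06 = $424,212
Taxable assessed value = min($356,310, $424,212) = $356,310 (cap does not bind)
Hospital District: $356,310 × 0.0013 = $463.203
Marlowe County: $356,310 × 0.0056 = $1,995.336
City of Talbot: $356,310 × 0.0099 = $3,527.469
Quailridge Township: $356,310 × 0.00186 = $662.7366
Total = $6,648.7446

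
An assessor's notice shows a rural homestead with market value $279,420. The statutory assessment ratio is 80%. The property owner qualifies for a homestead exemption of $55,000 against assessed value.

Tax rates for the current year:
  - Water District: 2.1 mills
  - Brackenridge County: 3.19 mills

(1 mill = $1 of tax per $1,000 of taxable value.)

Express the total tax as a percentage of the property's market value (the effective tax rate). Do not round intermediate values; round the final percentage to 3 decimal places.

Assessed value = $279,420 × 0.8 = $223,536
Taxable value = $223,536 − $55,000 = $168,536
Water District: $168,536 × 0.0021 = $353.9256
Brackenridge County: $168,536 × 0.00319 = $537.62984
Total tax = $891.55544
Effective rate = $891.55544 ÷ $279,420 = 0.319% of market value

0.319%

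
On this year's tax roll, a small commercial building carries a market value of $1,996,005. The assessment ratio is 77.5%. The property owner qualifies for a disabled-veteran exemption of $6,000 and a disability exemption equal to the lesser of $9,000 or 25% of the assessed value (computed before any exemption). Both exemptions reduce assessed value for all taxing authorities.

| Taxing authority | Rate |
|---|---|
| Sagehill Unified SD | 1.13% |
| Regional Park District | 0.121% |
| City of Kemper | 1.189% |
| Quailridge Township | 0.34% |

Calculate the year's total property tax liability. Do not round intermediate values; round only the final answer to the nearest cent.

$42,586.93

Assessed value = $1,996,005 × 0.775 = $1,546,903.875
Disability exemption = min($9,000, 25% × $1,546,903.875) = min($9,000, $386,725.96875) = $9,000 (dollar cap binds)
Taxable value = $1,546,903.875 − $6,000 − $9,000 = $1,531,903.875
Sagehill Unified SD: $1,531,903.875 × 0.0113 = $17,310.5137875
Regional Park District: $1,531,903.875 × 0.00121 = $1,853.60368875
City of Kemper: $1,531,903.875 × 0.01189 = $18,214.33707375
Quailridge Township: $1,531,903.875 × 0.0034 = $5,208.473175
Total = $42,586.927725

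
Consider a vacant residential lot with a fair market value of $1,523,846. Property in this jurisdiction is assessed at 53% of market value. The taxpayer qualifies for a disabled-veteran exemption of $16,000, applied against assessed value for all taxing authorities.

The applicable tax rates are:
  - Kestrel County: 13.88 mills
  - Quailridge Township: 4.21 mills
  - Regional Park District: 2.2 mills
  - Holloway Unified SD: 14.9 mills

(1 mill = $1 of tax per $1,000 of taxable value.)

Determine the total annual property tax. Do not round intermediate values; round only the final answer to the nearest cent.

Assessed value = $1,523,846 × 0.53 = $807,638.38
Taxable value = $807,638.38 − $16,000 = $791,638.38
Kestrel County: $791,638.38 × 0.01388 = $10,987.9407144
Quailridge Township: $791,638.38 × 0.00421 = $3,332.7975798
Regional Park District: $791,638.38 × 0.0022 = $1,741.604436
Holloway Unified SD: $791,638.38 × 0.0149 = $11,795.411862
Total = $10,987.9407144 + $3,332.7975798 + $1,741.604436 + $11,795.411862 = $27,857.7545922

$27,857.75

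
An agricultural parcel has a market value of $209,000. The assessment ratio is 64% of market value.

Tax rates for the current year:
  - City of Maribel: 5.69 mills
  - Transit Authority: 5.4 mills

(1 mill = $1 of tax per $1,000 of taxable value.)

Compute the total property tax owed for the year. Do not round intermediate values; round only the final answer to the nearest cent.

Assessed value = $209,000 × 0.64 = $133,760
City of Maribel: $133,760 × 0.00569 = $761.0944
Transit Authority: $133,760 × 0.0054 = $722.304
Total = $761.0944 + $722.304 = $1,483.3984

$1,483.40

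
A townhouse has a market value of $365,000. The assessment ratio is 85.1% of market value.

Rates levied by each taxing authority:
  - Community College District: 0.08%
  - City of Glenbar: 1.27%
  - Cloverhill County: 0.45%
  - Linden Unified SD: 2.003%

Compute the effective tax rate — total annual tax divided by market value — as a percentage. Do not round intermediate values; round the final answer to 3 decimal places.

3.236%

Assessed value = $365,000 × 0.851 = $310,615
Community College District: $310,615 × 0.0008 = $248.492
City of Glenbar: $310,615 × 0.0127 = $3,944.8105
Cloverhill County: $310,615 × 0.0045 = $1,397.7675
Linden Unified SD: $310,615 × 0.02003 = $6,221.61845
Total tax = $11,812.68845
Effective rate = $11,812.68845 ÷ $365,000 = 3.236% of market value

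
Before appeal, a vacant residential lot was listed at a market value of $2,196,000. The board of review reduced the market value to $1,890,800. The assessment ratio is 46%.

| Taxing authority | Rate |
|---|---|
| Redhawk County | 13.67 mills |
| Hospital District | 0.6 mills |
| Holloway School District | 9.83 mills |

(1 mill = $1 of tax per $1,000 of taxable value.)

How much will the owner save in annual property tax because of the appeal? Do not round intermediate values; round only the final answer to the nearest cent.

$3,383.45

Old assessed value = $2,196,000 × 0.46 = $1,010,160
New assessed value = $1,890,800 × 0.46 = $869,768
Combined rate = 0.01367 + 0.0006 + 0.00983 = 0.0241
Old tax = $1,010,160 × 0.0241 = $24,344.856
New tax = $869,768 × 0.0241 = $20,961.4088
Reduction = $24,344.856 − $20,961.4088 = $3,383.4472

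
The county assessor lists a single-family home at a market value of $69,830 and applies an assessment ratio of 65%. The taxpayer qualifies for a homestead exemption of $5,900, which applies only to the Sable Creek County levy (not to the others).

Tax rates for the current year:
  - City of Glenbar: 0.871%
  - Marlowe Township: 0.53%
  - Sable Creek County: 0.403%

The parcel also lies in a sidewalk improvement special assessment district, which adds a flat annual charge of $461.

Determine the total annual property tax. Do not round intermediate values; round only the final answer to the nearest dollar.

Assessed value = $69,830 × 0.65 = $45,389.5
City of Glenbar: $45,389.5 × 0.00871 = $395.342545
Marlowe Township: $45,389.5 × 0.0053 = $240.56435
Sable Creek County: ($45,389.5 − $5,900) × 0.00403 = $39,489.5 × 0.00403 = $159.142685
Levies subtotal = $795.04958
Total = $795.04958 + $461 = $1,256.04958

$1,256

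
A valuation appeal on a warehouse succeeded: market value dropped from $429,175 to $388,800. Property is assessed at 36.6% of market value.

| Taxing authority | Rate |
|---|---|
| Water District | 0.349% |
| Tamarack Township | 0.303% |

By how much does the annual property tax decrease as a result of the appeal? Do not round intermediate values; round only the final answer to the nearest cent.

Old assessed value = $429,175 × 0.366 = $157,078.05
New assessed value = $388,800 × 0.366 = $142,300.8
Combined rate = 0.00349 + 0.00303 = 0.00652
Old tax = $157,078.05 × 0.00652 = $1,024.148886
New tax = $142,300.8 × 0.00652 = $927.801216
Reduction = $1,024.148886 − $927.801216 = $96.34767

$96.35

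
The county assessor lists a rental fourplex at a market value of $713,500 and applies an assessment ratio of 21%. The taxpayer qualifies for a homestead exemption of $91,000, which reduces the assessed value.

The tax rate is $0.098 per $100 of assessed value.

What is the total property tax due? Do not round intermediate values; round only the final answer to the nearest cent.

Assessed value = $713,500 × 0.21 = $149,835
Taxable value = $149,835 − $91,000 = $58,835
Tax = $58,835 × 0.00098 = $57.6583

$57.66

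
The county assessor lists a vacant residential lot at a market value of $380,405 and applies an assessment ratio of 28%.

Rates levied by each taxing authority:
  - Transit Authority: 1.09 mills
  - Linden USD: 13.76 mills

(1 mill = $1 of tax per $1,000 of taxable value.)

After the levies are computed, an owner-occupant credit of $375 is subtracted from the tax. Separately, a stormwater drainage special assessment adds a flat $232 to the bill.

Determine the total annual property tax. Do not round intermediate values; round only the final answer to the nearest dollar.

Assessed value = $380,405 × 0.28 = $106,513.4
Transit Authority: $106,513.4 × 0.00109 = $116.099606
Linden USD: $106,513.4 × 0.01376 = $1,465.624384
Levies subtotal = $1,581.72399
After credit = $1,581.72399 − $375 = $1,206.72399
Total = $1,206.72399 + $232 = $1,438.72399

$1,439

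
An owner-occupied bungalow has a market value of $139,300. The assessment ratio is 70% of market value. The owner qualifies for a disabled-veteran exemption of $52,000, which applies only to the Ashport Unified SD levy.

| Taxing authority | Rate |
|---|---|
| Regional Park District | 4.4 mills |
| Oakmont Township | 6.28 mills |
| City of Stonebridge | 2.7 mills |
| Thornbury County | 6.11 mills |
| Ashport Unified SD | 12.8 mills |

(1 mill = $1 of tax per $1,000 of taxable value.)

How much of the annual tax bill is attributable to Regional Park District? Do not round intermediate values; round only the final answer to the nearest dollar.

$429

Assessed value = $139,300 × 0.7 = $97,510
Regional Park District taxable value = $97,510 (exemption does not apply)
Regional Park District levy = $97,510 × 0.0044 = $429.044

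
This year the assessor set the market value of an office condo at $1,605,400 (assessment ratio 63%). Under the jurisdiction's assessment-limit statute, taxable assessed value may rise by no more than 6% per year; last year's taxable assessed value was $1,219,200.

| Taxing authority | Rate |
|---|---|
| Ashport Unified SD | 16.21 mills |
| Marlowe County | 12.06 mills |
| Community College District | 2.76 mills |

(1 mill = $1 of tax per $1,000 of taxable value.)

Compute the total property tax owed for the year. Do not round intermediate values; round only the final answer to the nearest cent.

$31,383.80

Uncapped assessed value = $1,605,400 × 0.63 = $1,011,402
Cap limit = $1,219,200 × 1.06 = $1,292,352
Taxable assessed value = min($1,011,402, $1,292,352) = $1,011,402 (cap does not bind)
Ashport Unified SD: $1,011,402 × 0.01621 = $16,394.82642
Marlowe County: $1,011,402 × 0.01206 = $12,197.50812
Community College District: $1,011,402 × 0.00276 = $2,791.46952
Total = $31,383.80406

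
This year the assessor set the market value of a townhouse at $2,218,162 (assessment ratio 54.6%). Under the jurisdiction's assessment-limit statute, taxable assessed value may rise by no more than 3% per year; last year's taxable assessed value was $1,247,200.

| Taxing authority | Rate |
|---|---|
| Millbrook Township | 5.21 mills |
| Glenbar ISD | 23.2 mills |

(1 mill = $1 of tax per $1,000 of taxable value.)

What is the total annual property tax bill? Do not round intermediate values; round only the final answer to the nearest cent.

Uncapped assessed value = $2,218,162 × 0.546 = $1,211,116.452
Cap limit = $1,247,200 × 1.03 = $1,284,616
Taxable assessed value = min($1,211,116.452, $1,284,616) = $1,211,116.452 (cap does not bind)
Millbrook Township: $1,211,116.452 × 0.00521 = $6,309.91671492
Glenbar ISD: $1,211,116.452 × 0.0232 = $28,097.9016864
Total = $34,407.81840132

$34,407.82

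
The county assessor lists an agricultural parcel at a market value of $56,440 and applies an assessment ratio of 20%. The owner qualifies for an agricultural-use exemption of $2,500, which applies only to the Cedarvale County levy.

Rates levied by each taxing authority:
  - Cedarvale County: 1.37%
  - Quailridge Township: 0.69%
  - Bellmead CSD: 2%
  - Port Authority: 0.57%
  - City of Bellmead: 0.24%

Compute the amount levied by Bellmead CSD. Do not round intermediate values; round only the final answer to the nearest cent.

$225.76

Assessed value = $56,440 × 0.2 = $11,288
Bellmead CSD taxable value = $11,288 (exemption does not apply)
Bellmead CSD levy = $11,288 × 0.02 = $225.76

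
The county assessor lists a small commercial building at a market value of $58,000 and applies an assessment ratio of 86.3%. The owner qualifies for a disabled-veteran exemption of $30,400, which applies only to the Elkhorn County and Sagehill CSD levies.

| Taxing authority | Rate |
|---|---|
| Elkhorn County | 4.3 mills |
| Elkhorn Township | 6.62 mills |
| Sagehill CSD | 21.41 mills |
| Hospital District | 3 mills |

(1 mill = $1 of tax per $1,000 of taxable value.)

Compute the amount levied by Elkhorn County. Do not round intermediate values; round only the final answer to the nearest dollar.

Assessed value = $58,000 × 0.863 = $50,054
Elkhorn County taxable value = $50,054 − $30,400 = $19,654
Elkhorn County levy = $19,654 × 0.0043 = $84.5122

$85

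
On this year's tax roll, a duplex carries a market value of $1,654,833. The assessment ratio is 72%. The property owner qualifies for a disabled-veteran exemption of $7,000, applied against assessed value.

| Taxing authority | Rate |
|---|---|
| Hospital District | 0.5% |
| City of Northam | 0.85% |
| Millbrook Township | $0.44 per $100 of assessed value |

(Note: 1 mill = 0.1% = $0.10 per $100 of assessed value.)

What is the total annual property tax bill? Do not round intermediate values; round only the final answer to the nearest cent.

Assessed value = $1,654,833 × 0.72 = $1,191,479.76
Taxable value = $1,191,479.76 − $7,000 = $1,184,479.76
Hospital District: $1,184,479.76 × 0.005 = $5,922.3988
City of Northam: $1,184,479.76 × 0.0085 = $10,068.07796
Millbrook Township: $1,184,479.76 × 0.0044 = $5,211.710944
Total = $21,202.187704

$21,202.19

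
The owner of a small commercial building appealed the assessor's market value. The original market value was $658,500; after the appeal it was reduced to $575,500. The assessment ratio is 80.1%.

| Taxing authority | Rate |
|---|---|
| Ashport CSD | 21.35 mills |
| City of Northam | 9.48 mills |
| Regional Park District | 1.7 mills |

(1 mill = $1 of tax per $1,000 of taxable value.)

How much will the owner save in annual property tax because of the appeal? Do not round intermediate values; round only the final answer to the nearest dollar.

Old assessed value = $658,500 × 0.801 = $527,458.5
New assessed value = $575,500 × 0.801 = $460,975.5
Combined rate = 0.02135 + 0.00948 + 0.0017 = 0.03253
Old tax = $527,458.5 × 0.03253 = $17,158.225005
New tax = $460,975.5 × 0.03253 = $14,995.533015
Reduction = $17,158.225005 − $14,995.533015 = $2,162.69199

$2,163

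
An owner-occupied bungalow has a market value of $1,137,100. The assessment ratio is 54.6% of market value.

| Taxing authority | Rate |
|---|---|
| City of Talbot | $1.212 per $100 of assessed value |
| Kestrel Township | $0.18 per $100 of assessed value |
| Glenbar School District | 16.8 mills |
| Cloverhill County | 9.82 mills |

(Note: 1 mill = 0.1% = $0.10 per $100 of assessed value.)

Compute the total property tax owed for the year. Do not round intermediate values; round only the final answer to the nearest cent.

$25,169.53

Assessed value = $1,137,100 × 0.546 = $620,856.6
City of Talbot: $620,856.6 × 0.01212 = $7,524.781992
Kestrel Township: $620,856.6 × 0.0018 = $1,117.54188
Glenbar School District: $620,856.6 × 0.0168 = $10,430.39088
Cloverhill County: $620,856.6 × 0.00982 = $6,096.811812
Total = $25,169.526564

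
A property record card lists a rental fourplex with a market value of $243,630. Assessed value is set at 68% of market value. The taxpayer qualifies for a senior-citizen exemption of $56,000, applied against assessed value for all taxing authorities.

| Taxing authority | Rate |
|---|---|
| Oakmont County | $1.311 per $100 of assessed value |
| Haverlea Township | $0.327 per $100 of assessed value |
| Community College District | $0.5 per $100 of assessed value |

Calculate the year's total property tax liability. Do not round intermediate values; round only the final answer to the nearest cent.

Assessed value = $243,630 × 0.68 = $165,668.4
Taxable value = $165,668.4 − $56,000 = $109,668.4
Oakmont County: $109,668.4 × 0.01311 = $1,437.752724
Haverlea Township: $109,668.4 × 0.00327 = $358.615668
Community College District: $109,668.4 × 0.005 = $548.342
Total = $1,437.752724 + $358.615668 + $548.342 = $2,344.710392

$2,344.71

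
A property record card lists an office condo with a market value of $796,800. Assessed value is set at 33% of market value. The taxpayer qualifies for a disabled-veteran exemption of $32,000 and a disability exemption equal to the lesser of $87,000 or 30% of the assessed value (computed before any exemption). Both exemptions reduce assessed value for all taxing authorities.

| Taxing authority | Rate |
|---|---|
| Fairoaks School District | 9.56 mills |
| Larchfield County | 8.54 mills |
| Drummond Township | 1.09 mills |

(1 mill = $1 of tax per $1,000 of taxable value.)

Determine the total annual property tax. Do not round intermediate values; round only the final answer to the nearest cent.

$2,918.05

Assessed value = $796,800 × 0.33 = $262,944
Disability exemption = min($87,000, 30% × $262,944) = min($87,000, $78,883.2) = $78,883.2 (percentage binds)
Taxable value = $262,944 − $32,000 − $78,883.2 = $152,060.8
Fairoaks School District: $152,060.8 × 0.00956 = $1,453.701248
Larchfield County: $152,060.8 × 0.00854 = $1,298.599232
Drummond Township: $152,060.8 × 0.00109 = $165.746272
Total = $2,918.046752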